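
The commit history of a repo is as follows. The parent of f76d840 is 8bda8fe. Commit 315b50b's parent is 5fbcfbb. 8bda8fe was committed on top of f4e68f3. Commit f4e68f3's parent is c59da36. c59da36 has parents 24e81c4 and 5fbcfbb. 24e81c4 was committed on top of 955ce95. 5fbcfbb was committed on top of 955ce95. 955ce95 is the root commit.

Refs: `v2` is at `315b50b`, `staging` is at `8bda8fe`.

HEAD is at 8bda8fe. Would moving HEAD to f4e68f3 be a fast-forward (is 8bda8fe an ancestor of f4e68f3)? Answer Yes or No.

No

A fast-forward from 8bda8fe to f4e68f3 is possible iff 8bda8fe is an ancestor of f4e68f3.
Ancestors of f4e68f3: {24e81c4, 5fbcfbb, 955ce95, c59da36, f4e68f3}.
8bda8fe is not among them, so fast-forward is not possible.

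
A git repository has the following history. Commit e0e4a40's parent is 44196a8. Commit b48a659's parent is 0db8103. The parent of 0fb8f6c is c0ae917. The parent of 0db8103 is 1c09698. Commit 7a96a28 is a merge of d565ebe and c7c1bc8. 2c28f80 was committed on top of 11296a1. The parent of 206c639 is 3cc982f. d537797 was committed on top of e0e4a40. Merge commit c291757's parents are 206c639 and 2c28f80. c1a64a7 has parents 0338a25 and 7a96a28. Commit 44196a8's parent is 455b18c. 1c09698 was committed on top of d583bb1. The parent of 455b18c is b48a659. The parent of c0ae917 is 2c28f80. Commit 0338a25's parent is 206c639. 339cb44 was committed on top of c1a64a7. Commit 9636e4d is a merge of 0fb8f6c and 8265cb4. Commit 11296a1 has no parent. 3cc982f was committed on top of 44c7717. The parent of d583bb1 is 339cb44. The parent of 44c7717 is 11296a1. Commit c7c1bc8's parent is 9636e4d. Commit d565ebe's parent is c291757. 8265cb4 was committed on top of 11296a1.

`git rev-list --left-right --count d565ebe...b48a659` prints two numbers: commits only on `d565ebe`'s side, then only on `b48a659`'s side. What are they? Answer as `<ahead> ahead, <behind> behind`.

0 ahead, 13 behind

Reachable from d565ebe: {11296a1, 206c639, 2c28f80, 3cc982f, 44c7717, c291757, d565ebe}.
Reachable from b48a659: {0338a25, 0db8103, 0fb8f6c, 11296a1, 1c09698, 206c639, 2c28f80, 339cb44, 3cc982f, 44c7717, 7a96a28, 8265cb4, 9636e4d, b48a659, c0ae917, c1a64a7, c291757, c7c1bc8, d565ebe, d583bb1}.
Only in d565ebe's history (ahead): {} — 0.
Only in b48a659's history (behind): {0338a25, 0db8103, 0fb8f6c, 1c09698, 339cb44, 7a96a28, 8265cb4, 9636e4d, b48a659, c0ae917, c1a64a7, c7c1bc8, d583bb1} — 13.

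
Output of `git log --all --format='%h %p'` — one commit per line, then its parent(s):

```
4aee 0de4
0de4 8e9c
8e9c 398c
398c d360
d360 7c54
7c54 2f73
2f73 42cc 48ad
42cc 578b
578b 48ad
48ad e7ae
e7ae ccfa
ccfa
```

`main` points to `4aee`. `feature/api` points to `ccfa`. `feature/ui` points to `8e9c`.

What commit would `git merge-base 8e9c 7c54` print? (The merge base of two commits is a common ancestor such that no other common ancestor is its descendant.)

7c54

Ancestors of 8e9c: {2f73, 398c, 42cc, 48ad, 578b, 7c54, 8e9c, ccfa, d360, e7ae}.
Ancestors of 7c54: {2f73, 42cc, 48ad, 578b, 7c54, ccfa, e7ae}.
Common ancestors: {2f73, 42cc, 48ad, 578b, 7c54, ccfa, e7ae}.
Among these, 7c54 is not an ancestor of any other common ancestor — it is the merge base.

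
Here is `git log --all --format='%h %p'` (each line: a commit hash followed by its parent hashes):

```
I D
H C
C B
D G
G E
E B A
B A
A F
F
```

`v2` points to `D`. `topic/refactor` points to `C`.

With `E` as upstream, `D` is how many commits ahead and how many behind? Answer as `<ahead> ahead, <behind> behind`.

Reachable from D: {A, B, D, E, F, G}.
Reachable from E: {A, B, E, F}.
Only in D's history (ahead): {D, G} — 2.
Only in E's history (behind): {} — 0.

2 ahead, 0 behind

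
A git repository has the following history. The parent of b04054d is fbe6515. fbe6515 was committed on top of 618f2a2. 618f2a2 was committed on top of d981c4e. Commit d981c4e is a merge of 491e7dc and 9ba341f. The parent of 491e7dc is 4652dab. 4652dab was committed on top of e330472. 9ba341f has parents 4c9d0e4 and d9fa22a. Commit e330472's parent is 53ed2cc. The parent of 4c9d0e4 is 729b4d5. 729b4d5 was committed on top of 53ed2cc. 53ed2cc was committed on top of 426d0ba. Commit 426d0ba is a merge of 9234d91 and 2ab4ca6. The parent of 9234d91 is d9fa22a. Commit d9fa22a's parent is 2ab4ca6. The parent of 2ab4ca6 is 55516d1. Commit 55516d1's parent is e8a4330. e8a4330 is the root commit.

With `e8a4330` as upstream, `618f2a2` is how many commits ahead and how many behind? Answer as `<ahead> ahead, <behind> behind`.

Reachable from 618f2a2: {2ab4ca6, 426d0ba, 4652dab, 491e7dc, 4c9d0e4, 53ed2cc, 55516d1, 618f2a2, 729b4d5, 9234d91, 9ba341f, d981c4e, d9fa22a, e330472, e8a4330}.
Reachable from e8a4330: {e8a4330}.
Only in 618f2a2's history (ahead): {2ab4ca6, 426d0ba, 4652dab, 491e7dc, 4c9d0e4, 53ed2cc, 55516d1, 618f2a2, 729b4d5, 9234d91, 9ba341f, d981c4e, d9fa22a, e330472} — 14.
Only in e8a4330's history (behind): {} — 0.

14 ahead, 0 behind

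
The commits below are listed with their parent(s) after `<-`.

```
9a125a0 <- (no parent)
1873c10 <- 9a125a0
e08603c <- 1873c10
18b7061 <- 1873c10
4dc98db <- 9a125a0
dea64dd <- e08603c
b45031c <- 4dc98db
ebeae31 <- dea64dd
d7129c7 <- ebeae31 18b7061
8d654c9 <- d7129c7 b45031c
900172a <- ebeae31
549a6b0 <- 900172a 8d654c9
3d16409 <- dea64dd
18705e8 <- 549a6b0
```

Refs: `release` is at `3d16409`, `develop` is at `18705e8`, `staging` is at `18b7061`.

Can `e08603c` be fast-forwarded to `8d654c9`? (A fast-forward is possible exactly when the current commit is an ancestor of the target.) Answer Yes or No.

A fast-forward from e08603c to 8d654c9 is possible iff e08603c is an ancestor of 8d654c9.
Ancestors of 8d654c9: {1873c10, 18b7061, 4dc98db, 8d654c9, 9a125a0, b45031c, d7129c7, dea64dd, e08603c, ebeae31}.
e08603c is among them, so fast-forward is possible.

Yes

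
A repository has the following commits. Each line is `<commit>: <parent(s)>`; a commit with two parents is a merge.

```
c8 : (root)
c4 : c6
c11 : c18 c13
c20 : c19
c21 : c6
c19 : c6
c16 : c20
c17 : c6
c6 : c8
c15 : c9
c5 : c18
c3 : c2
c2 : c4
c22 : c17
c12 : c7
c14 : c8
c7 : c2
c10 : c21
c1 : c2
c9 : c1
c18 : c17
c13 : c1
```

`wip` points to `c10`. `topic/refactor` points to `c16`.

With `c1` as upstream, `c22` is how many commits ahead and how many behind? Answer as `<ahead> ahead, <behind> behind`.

2 ahead, 3 behind

Reachable from c22: {c17, c22, c6, c8}.
Reachable from c1: {c1, c2, c4, c6, c8}.
Only in c22's history (ahead): {c17, c22} — 2.
Only in c1's history (behind): {c1, c2, c4} — 3.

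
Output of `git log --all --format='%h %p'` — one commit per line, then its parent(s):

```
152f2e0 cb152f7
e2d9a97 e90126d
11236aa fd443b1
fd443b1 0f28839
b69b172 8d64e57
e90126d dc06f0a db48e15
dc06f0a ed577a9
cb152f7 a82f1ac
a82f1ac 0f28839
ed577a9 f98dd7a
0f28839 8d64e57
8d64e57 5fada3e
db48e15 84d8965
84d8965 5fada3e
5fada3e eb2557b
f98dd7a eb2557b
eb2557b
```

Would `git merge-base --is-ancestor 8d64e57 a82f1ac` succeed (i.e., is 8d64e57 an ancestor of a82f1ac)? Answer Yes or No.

Yes

Ancestors of a82f1ac (commits reachable by following parents): {0f28839, 5fada3e, 8d64e57, a82f1ac, eb2557b}.
8d64e57 is in that set, so it is an ancestor of a82f1ac.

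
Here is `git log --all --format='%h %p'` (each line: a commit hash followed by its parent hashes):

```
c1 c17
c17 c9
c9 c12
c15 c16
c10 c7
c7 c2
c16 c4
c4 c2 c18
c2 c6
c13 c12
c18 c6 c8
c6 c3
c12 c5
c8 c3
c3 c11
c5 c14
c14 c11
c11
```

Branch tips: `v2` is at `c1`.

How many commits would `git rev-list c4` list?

7

Walking parent pointers from c4: reachable set = {c11, c18, c2, c3, c4, c6, c8}.
That is 7 commits.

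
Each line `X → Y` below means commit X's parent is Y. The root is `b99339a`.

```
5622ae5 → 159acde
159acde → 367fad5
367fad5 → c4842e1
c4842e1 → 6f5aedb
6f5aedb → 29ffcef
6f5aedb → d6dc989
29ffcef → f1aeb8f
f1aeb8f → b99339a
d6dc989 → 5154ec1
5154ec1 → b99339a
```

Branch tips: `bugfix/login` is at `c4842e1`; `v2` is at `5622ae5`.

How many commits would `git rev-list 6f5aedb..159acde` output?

Reachable from 159acde: {159acde, 29ffcef, 367fad5, 5154ec1, 6f5aedb, b99339a, c4842e1, d6dc989, f1aeb8f}.
Reachable from 6f5aedb: {29ffcef, 5154ec1, 6f5aedb, b99339a, d6dc989, f1aeb8f}.
In 159acde's history but not 6f5aedb's: {159acde, 367fad5, c4842e1} — 3 commits.

3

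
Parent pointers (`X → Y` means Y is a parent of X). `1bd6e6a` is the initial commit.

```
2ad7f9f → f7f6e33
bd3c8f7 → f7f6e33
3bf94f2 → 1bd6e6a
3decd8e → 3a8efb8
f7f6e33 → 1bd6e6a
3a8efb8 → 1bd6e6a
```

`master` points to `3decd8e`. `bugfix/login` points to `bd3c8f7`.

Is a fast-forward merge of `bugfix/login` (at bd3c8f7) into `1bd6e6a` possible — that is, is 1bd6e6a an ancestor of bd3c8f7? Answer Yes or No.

A fast-forward from 1bd6e6a to bd3c8f7 is possible iff 1bd6e6a is an ancestor of bd3c8f7.
Ancestors of bd3c8f7: {1bd6e6a, bd3c8f7, f7f6e33}.
1bd6e6a is among them, so fast-forward is possible.

Yes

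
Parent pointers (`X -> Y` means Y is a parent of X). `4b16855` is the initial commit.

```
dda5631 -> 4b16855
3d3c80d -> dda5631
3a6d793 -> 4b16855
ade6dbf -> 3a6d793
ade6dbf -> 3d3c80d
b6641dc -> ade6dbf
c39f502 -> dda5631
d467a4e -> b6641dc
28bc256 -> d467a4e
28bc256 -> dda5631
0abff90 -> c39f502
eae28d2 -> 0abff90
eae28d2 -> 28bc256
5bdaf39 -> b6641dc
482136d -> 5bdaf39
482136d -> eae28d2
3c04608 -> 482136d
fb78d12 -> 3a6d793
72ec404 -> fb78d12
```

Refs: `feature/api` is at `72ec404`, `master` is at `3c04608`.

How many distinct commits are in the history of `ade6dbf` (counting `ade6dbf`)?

5

Walking parent pointers from ade6dbf: reachable set = {3a6d793, 3d3c80d, 4b16855, ade6dbf, dda5631}.
That is 5 commits.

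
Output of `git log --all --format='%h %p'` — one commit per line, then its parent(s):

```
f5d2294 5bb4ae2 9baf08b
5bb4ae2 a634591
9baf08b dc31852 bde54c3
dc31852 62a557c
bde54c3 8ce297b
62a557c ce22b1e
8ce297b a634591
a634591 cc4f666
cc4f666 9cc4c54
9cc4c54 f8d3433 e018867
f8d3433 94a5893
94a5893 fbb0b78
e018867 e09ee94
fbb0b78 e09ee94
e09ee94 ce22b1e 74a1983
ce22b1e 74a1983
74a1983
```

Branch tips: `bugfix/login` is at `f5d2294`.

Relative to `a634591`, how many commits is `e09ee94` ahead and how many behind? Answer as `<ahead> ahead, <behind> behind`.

Reachable from e09ee94: {74a1983, ce22b1e, e09ee94}.
Reachable from a634591: {74a1983, 94a5893, 9cc4c54, a634591, cc4f666, ce22b1e, e018867, e09ee94, f8d3433, fbb0b78}.
Only in e09ee94's history (ahead): {} — 0.
Only in a634591's history (behind): {94a5893, 9cc4c54, a634591, cc4f666, e018867, f8d3433, fbb0b78} — 7.

0 ahead, 7 behind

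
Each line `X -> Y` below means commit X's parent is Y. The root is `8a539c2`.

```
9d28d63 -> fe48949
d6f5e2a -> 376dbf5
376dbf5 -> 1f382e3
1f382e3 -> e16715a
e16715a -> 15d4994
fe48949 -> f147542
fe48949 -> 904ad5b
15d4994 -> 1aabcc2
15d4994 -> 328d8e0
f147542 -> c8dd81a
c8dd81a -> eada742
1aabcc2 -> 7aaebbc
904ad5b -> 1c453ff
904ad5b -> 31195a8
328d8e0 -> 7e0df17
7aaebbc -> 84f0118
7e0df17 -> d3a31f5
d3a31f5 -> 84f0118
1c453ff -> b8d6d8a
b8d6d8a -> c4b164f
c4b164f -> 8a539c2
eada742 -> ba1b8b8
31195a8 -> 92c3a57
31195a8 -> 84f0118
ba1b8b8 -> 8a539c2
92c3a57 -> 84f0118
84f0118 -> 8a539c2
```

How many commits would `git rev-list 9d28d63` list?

14

Walking parent pointers from 9d28d63: reachable set = {1c453ff, 31195a8, 84f0118, 8a539c2, 904ad5b, 92c3a57, 9d28d63, b8d6d8a, ba1b8b8, c4b164f, c8dd81a, eada742, f147542, fe48949}.
That is 14 commits.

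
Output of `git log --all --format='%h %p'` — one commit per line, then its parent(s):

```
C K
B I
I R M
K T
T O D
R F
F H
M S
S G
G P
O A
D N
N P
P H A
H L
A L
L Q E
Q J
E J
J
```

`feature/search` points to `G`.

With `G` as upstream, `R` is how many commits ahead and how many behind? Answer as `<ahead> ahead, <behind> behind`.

2 ahead, 3 behind

Reachable from R: {E, F, H, J, L, Q, R}.
Reachable from G: {A, E, G, H, J, L, P, Q}.
Only in R's history (ahead): {F, R} — 2.
Only in G's history (behind): {A, G, P} — 3.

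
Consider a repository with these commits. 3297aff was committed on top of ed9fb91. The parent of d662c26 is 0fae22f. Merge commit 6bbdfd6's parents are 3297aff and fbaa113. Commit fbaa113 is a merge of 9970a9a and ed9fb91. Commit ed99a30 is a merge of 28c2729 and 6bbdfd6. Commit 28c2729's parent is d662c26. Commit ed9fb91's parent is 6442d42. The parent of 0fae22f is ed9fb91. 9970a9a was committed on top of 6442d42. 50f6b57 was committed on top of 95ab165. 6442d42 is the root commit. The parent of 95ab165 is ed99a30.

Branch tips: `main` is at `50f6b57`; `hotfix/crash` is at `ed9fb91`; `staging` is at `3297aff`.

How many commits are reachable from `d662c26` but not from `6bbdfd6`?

Reachable from d662c26: {0fae22f, 6442d42, d662c26, ed9fb91}.
Reachable from 6bbdfd6: {3297aff, 6442d42, 6bbdfd6, 9970a9a, ed9fb91, fbaa113}.
In d662c26's history but not 6bbdfd6's: {0fae22f, d662c26} — 2 commits.

2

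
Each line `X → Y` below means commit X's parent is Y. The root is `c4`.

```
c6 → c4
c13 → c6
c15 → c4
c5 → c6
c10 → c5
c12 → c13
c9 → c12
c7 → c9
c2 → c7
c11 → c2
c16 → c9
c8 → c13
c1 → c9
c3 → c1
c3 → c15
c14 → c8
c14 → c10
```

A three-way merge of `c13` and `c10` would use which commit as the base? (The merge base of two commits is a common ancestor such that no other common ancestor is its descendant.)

Ancestors of c13: {c13, c4, c6}.
Ancestors of c10: {c10, c4, c5, c6}.
Common ancestors: {c4, c6}.
Among these, c6 is not an ancestor of any other common ancestor — it is the merge base.

c6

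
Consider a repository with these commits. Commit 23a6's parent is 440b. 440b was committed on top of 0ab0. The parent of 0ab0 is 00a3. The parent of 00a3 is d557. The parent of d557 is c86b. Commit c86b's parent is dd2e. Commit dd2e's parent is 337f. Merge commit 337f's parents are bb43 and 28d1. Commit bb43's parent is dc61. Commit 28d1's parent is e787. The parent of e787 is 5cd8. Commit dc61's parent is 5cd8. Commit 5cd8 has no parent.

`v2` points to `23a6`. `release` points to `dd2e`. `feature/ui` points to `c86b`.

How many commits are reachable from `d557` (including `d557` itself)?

Walking parent pointers from d557: reachable set = {28d1, 337f, 5cd8, bb43, c86b, d557, dc61, dd2e, e787}.
That is 9 commits.

9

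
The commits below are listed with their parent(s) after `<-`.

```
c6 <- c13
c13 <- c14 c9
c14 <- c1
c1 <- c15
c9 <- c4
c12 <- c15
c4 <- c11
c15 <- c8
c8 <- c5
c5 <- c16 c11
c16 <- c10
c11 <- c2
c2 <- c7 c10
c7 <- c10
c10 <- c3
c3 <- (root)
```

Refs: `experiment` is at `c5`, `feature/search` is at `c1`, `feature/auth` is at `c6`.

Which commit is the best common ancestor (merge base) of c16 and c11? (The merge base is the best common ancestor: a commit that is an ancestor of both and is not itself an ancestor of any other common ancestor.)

c10

Ancestors of c16: {c10, c16, c3}.
Ancestors of c11: {c10, c11, c2, c3, c7}.
Common ancestors: {c10, c3}.
Among these, c10 is not an ancestor of any other common ancestor — it is the merge base.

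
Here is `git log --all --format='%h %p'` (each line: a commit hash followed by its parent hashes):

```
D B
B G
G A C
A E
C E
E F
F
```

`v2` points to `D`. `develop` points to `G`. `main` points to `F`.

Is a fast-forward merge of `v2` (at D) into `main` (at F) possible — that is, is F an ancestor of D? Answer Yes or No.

A fast-forward from F to D is possible iff F is an ancestor of D.
Ancestors of D: {A, B, C, D, E, F, G}.
F is among them, so fast-forward is possible.

Yes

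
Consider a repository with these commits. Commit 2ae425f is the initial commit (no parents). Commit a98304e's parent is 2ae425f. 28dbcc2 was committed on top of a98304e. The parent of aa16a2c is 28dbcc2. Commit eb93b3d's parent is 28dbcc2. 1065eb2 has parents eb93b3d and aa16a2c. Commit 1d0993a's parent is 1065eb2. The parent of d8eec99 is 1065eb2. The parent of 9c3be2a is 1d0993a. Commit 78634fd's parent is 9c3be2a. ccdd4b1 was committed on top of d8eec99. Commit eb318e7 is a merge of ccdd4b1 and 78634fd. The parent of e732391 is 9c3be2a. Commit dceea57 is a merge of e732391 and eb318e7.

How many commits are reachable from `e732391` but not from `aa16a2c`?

Reachable from e732391: {1065eb2, 1d0993a, 28dbcc2, 2ae425f, 9c3be2a, a98304e, aa16a2c, e732391, eb93b3d}.
Reachable from aa16a2c: {28dbcc2, 2ae425f, a98304e, aa16a2c}.
In e732391's history but not aa16a2c's: {1065eb2, 1d0993a, 9c3be2a, e732391, eb93b3d} — 5 commits.

5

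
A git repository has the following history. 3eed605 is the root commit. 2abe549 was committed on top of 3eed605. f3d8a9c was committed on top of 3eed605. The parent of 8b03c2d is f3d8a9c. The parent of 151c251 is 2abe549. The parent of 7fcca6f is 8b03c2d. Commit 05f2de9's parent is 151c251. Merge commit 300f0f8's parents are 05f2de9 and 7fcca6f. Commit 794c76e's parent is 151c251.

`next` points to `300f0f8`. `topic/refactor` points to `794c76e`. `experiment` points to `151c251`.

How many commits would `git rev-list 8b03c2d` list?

Walking parent pointers from 8b03c2d: reachable set = {3eed605, 8b03c2d, f3d8a9c}.
That is 3 commits.

3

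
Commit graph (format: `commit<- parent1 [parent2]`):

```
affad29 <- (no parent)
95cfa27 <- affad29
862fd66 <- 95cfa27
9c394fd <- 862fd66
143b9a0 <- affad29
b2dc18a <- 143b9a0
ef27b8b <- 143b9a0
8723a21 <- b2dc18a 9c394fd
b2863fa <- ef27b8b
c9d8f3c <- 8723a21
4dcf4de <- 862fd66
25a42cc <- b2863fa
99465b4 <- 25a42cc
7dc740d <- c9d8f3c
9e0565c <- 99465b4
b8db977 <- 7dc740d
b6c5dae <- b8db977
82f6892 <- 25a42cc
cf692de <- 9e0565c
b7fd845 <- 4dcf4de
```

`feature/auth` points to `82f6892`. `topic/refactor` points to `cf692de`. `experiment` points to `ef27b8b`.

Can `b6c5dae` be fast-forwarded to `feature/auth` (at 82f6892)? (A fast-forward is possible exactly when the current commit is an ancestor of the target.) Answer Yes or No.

No

A fast-forward from b6c5dae to 82f6892 is possible iff b6c5dae is an ancestor of 82f6892.
Ancestors of 82f6892: {143b9a0, 25a42cc, 82f6892, affad29, b2863fa, ef27b8b}.
b6c5dae is not among them, so fast-forward is not possible.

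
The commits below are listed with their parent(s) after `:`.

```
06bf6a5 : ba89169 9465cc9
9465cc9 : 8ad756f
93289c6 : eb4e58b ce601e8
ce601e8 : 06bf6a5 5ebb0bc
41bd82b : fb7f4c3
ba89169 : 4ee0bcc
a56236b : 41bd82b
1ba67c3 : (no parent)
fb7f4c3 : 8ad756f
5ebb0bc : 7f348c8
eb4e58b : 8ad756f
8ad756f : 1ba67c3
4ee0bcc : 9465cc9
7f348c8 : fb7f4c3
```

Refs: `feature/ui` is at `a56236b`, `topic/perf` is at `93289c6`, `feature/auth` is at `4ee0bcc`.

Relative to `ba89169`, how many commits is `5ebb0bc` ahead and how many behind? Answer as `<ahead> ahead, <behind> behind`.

3 ahead, 3 behind

Reachable from 5ebb0bc: {1ba67c3, 5ebb0bc, 7f348c8, 8ad756f, fb7f4c3}.
Reachable from ba89169: {1ba67c3, 4ee0bcc, 8ad756f, 9465cc9, ba89169}.
Only in 5ebb0bc's history (ahead): {5ebb0bc, 7f348c8, fb7f4c3} — 3.
Only in ba89169's history (behind): {4ee0bcc, 9465cc9, ba89169} — 3.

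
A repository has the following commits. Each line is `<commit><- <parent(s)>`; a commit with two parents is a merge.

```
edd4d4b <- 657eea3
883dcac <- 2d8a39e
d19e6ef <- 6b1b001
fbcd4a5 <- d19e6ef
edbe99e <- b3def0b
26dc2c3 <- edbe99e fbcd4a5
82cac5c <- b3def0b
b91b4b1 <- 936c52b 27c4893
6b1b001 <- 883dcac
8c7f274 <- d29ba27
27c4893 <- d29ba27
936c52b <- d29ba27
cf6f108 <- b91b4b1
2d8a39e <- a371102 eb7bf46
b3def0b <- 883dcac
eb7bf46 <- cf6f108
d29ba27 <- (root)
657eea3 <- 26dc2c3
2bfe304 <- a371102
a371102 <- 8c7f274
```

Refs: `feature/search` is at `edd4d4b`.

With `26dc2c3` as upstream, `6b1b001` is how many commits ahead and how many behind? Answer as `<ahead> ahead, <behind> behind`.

0 ahead, 5 behind

Reachable from 6b1b001: {27c4893, 2d8a39e, 6b1b001, 883dcac, 8c7f274, 936c52b, a371102, b91b4b1, cf6f108, d29ba27, eb7bf46}.
Reachable from 26dc2c3: {26dc2c3, 27c4893, 2d8a39e, 6b1b001, 883dcac, 8c7f274, 936c52b, a371102, b3def0b, b91b4b1, cf6f108, d19e6ef, d29ba27, eb7bf46, edbe99e, fbcd4a5}.
Only in 6b1b001's history (ahead): {} — 0.
Only in 26dc2c3's history (behind): {26dc2c3, b3def0b, d19e6ef, edbe99e, fbcd4a5} — 5.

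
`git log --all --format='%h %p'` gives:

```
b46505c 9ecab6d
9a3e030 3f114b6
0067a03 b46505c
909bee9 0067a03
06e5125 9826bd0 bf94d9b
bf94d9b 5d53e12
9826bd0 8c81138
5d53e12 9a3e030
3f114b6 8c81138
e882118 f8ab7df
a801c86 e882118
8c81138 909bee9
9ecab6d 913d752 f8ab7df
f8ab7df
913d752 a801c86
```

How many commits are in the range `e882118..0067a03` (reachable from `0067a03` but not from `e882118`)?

Reachable from 0067a03: {0067a03, 913d752, 9ecab6d, a801c86, b46505c, e882118, f8ab7df}.
Reachable from e882118: {e882118, f8ab7df}.
In 0067a03's history but not e882118's: {0067a03, 913d752, 9ecab6d, a801c86, b46505c} — 5 commits.

5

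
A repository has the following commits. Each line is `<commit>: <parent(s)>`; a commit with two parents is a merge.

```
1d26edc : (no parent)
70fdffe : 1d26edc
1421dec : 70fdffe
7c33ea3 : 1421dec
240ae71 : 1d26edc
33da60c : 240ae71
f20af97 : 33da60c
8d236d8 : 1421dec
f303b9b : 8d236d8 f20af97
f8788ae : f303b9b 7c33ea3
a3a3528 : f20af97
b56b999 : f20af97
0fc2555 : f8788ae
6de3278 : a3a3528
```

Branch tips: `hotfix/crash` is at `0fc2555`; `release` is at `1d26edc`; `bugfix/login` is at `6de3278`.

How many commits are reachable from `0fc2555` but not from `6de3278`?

Reachable from 0fc2555: {0fc2555, 1421dec, 1d26edc, 240ae71, 33da60c, 70fdffe, 7c33ea3, 8d236d8, f20af97, f303b9b, f8788ae}.
Reachable from 6de3278: {1d26edc, 240ae71, 33da60c, 6de3278, a3a3528, f20af97}.
In 0fc2555's history but not 6de3278's: {0fc2555, 1421dec, 70fdffe, 7c33ea3, 8d236d8, f303b9b, f8788ae} — 7 commits.

7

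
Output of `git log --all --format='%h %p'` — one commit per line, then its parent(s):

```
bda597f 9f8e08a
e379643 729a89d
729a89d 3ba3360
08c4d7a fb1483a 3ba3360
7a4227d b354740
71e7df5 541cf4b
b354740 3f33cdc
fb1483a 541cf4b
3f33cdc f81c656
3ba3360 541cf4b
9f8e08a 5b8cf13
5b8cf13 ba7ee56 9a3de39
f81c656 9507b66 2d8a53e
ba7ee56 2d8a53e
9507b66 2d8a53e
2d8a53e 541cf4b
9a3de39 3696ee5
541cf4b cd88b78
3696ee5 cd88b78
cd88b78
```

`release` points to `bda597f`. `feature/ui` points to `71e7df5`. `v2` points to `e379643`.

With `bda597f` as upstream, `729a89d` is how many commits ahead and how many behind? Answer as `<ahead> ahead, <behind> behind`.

Reachable from 729a89d: {3ba3360, 541cf4b, 729a89d, cd88b78}.
Reachable from bda597f: {2d8a53e, 3696ee5, 541cf4b, 5b8cf13, 9a3de39, 9f8e08a, ba7ee56, bda597f, cd88b78}.
Only in 729a89d's history (ahead): {3ba3360, 729a89d} — 2.
Only in bda597f's history (behind): {2d8a53e, 3696ee5, 5b8cf13, 9a3de39, 9f8e08a, ba7ee56, bda597f} — 7.

2 ahead, 7 behind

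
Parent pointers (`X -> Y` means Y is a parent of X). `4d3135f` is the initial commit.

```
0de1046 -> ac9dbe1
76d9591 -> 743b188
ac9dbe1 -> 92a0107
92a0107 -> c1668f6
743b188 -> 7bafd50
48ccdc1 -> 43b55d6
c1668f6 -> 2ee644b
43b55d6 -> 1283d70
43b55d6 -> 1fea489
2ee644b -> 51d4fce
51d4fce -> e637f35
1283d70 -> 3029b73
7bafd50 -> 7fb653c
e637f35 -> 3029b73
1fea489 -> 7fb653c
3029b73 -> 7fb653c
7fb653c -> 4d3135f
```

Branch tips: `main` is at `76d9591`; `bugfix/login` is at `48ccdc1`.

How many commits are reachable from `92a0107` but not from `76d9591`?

6

Reachable from 92a0107: {2ee644b, 3029b73, 4d3135f, 51d4fce, 7fb653c, 92a0107, c1668f6, e637f35}.
Reachable from 76d9591: {4d3135f, 743b188, 76d9591, 7bafd50, 7fb653c}.
In 92a0107's history but not 76d9591's: {2ee644b, 3029b73, 51d4fce, 92a0107, c1668f6, e637f35} — 6 commits.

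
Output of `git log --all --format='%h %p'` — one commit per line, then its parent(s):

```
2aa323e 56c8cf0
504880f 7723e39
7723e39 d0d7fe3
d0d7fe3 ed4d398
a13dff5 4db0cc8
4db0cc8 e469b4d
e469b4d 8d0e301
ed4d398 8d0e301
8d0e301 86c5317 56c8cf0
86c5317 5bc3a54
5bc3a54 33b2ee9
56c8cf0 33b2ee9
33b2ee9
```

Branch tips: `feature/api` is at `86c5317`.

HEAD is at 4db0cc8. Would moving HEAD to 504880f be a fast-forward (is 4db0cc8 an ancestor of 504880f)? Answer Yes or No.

A fast-forward from 4db0cc8 to 504880f is possible iff 4db0cc8 is an ancestor of 504880f.
Ancestors of 504880f: {33b2ee9, 504880f, 56c8cf0, 5bc3a54, 7723e39, 86c5317, 8d0e301, d0d7fe3, ed4d398}.
4db0cc8 is not among them, so fast-forward is not possible.

No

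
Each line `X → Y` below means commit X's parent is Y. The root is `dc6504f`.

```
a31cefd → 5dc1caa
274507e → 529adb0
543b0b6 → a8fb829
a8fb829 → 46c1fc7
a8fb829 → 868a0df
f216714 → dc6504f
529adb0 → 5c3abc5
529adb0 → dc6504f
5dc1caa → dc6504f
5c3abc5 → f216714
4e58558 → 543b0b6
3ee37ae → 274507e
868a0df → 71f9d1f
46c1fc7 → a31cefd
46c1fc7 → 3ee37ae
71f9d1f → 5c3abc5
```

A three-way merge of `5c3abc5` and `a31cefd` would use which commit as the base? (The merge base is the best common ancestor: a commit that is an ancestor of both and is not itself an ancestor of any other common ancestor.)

dc6504f

Ancestors of 5c3abc5: {5c3abc5, dc6504f, f216714}.
Ancestors of a31cefd: {5dc1caa, a31cefd, dc6504f}.
Common ancestors: {dc6504f}.
The only common ancestor is dc6504f, so it is the merge base.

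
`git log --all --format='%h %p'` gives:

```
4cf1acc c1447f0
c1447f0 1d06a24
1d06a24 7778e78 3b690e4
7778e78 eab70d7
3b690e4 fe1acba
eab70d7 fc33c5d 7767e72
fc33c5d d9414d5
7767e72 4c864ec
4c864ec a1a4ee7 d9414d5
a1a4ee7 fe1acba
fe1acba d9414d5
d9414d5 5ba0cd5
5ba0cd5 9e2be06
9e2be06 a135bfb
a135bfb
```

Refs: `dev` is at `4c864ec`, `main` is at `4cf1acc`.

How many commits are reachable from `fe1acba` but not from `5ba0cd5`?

Reachable from fe1acba: {5ba0cd5, 9e2be06, a135bfb, d9414d5, fe1acba}.
Reachable from 5ba0cd5: {5ba0cd5, 9e2be06, a135bfb}.
In fe1acba's history but not 5ba0cd5's: {d9414d5, fe1acba} — 2 commits.

2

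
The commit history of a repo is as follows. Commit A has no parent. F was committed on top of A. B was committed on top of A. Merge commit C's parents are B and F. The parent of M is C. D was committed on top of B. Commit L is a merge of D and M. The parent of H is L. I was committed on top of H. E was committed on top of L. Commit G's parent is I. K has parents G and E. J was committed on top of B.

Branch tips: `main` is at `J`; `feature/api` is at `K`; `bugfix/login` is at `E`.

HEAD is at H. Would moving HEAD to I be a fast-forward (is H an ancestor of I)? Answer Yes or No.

A fast-forward from H to I is possible iff H is an ancestor of I.
Ancestors of I: {A, B, C, D, F, H, I, L, M}.
H is among them, so fast-forward is possible.

Yes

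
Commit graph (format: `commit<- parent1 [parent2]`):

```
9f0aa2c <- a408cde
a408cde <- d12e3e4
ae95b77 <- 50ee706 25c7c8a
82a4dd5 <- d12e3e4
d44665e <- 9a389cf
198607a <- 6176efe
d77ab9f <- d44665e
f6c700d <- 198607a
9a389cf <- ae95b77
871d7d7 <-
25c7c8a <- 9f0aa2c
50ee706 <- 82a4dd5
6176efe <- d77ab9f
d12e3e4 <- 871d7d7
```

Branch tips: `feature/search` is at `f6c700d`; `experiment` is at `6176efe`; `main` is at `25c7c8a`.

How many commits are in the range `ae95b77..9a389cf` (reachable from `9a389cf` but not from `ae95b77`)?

Reachable from 9a389cf: {25c7c8a, 50ee706, 82a4dd5, 871d7d7, 9a389cf, 9f0aa2c, a408cde, ae95b77, d12e3e4}.
Reachable from ae95b77: {25c7c8a, 50ee706, 82a4dd5, 871d7d7, 9f0aa2c, a408cde, ae95b77, d12e3e4}.
In 9a389cf's history but not ae95b77's: {9a389cf} — 1 commit.

1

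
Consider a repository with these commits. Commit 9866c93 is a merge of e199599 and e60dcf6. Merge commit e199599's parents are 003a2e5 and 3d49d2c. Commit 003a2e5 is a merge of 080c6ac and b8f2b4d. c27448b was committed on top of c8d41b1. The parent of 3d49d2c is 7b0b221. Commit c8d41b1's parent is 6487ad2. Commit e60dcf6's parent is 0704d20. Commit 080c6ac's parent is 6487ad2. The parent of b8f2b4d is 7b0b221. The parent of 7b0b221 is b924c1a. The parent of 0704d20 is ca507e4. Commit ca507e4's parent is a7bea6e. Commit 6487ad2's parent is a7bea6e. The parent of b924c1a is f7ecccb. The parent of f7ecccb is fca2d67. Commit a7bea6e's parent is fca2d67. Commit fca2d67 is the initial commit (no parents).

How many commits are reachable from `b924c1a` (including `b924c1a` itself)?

3

Walking parent pointers from b924c1a: reachable set = {b924c1a, f7ecccb, fca2d67}.
That is 3 commits.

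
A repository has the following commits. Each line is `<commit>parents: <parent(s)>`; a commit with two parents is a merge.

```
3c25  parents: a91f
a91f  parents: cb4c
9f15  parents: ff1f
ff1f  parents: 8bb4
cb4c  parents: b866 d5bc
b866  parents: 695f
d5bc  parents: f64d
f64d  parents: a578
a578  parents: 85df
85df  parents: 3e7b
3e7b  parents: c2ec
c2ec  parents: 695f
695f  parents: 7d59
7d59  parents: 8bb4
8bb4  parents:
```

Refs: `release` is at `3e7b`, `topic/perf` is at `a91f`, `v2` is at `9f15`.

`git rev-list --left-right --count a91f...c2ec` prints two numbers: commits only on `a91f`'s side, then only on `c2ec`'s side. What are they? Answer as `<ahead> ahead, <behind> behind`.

Reachable from a91f: {3e7b, 695f, 7d59, 85df, 8bb4, a578, a91f, b866, c2ec, cb4c, d5bc, f64d}.
Reachable from c2ec: {695f, 7d59, 8bb4, c2ec}.
Only in a91f's history (ahead): {3e7b, 85df, a578, a91f, b866, cb4c, d5bc, f64d} — 8.
Only in c2ec's history (behind): {} — 0.

8 ahead, 0 behind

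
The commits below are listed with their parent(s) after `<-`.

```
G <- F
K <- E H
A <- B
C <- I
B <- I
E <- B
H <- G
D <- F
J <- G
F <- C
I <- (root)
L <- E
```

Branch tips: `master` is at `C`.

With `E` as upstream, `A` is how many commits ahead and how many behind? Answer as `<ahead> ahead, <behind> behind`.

1 ahead, 1 behind

Reachable from A: {A, B, I}.
Reachable from E: {B, E, I}.
Only in A's history (ahead): {A} — 1.
Only in E's history (behind): {E} — 1.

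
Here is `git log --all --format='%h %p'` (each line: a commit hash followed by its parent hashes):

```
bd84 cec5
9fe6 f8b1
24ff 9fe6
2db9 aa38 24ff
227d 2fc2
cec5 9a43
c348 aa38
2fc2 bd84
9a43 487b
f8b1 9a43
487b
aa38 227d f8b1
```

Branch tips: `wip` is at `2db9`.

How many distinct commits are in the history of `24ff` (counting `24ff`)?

5

Walking parent pointers from 24ff: reachable set = {24ff, 487b, 9a43, 9fe6, f8b1}.
That is 5 commits.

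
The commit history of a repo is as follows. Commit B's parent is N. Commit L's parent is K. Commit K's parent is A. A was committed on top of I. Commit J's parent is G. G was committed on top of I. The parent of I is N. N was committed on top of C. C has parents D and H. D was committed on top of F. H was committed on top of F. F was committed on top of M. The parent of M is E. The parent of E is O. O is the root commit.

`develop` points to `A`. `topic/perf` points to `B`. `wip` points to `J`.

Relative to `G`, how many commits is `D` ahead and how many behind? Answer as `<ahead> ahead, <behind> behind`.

Reachable from D: {D, E, F, M, O}.
Reachable from G: {C, D, E, F, G, H, I, M, N, O}.
Only in D's history (ahead): {} — 0.
Only in G's history (behind): {C, G, H, I, N} — 5.

0 ahead, 5 behind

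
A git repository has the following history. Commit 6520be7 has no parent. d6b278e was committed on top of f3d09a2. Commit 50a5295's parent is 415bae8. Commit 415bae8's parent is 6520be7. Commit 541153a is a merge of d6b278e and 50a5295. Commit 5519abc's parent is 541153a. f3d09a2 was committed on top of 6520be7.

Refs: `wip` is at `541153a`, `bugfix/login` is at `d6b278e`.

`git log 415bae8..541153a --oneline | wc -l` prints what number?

Reachable from 541153a: {415bae8, 50a5295, 541153a, 6520be7, d6b278e, f3d09a2}.
Reachable from 415bae8: {415bae8, 6520be7}.
In 541153a's history but not 415bae8's: {50a5295, 541153a, d6b278e, f3d09a2} — 4 commits.

4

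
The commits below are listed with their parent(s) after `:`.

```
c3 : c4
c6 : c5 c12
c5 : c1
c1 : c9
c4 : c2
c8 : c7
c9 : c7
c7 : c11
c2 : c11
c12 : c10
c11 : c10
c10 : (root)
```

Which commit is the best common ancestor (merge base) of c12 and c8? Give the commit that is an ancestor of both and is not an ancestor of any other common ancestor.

c10

Ancestors of c12: {c10, c12}.
Ancestors of c8: {c10, c11, c7, c8}.
Common ancestors: {c10}.
The only common ancestor is c10, so it is the merge base.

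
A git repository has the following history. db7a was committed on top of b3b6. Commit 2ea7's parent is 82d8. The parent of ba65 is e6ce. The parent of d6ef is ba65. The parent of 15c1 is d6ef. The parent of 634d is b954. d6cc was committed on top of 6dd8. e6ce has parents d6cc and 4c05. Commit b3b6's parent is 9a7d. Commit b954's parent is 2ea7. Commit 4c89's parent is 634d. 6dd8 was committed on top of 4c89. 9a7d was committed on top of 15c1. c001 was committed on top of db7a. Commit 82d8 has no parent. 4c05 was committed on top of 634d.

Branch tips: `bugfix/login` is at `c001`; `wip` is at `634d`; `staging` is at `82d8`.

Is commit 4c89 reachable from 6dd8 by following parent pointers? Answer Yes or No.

Yes

Ancestors of 6dd8 (commits reachable by following parents): {2ea7, 4c89, 634d, 6dd8, 82d8, b954}.
4c89 is in that set, so it is an ancestor of 6dd8.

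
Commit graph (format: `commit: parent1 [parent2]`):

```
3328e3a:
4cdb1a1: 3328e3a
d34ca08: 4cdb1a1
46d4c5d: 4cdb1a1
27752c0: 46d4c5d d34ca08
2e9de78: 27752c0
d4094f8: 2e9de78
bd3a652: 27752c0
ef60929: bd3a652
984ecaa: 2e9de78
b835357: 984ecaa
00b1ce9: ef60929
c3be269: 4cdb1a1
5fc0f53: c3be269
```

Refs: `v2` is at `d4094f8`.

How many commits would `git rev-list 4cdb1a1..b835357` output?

6

Reachable from b835357: {27752c0, 2e9de78, 3328e3a, 46d4c5d, 4cdb1a1, 984ecaa, b835357, d34ca08}.
Reachable from 4cdb1a1: {3328e3a, 4cdb1a1}.
In b835357's history but not 4cdb1a1's: {27752c0, 2e9de78, 46d4c5d, 984ecaa, b835357, d34ca08} — 6 commits.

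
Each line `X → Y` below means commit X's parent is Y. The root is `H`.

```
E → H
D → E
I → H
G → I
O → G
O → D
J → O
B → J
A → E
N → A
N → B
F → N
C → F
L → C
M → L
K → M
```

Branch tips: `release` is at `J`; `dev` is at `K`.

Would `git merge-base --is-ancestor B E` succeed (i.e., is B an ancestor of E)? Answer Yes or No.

No

Ancestors of E: {E, H}.
B is not in that set, so it is not an ancestor of E.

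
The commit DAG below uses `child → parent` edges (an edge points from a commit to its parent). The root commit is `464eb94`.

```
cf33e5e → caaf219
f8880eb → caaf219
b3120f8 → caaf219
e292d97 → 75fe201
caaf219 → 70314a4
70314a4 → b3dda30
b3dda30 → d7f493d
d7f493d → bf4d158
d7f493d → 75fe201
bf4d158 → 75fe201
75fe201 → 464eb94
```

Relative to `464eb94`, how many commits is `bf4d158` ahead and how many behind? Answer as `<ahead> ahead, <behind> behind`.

2 ahead, 0 behind

Reachable from bf4d158: {464eb94, 75fe201, bf4d158}.
Reachable from 464eb94: {464eb94}.
Only in bf4d158's history (ahead): {75fe201, bf4d158} — 2.
Only in 464eb94's history (behind): {} — 0.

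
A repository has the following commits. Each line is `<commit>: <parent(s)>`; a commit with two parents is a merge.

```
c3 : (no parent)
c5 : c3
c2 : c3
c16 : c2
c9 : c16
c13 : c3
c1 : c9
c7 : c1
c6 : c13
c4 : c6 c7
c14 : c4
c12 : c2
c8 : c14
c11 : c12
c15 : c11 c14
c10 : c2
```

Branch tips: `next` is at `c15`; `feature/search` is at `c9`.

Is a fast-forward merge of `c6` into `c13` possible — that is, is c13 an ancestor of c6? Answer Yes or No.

Yes

A fast-forward from c13 to c6 is possible iff c13 is an ancestor of c6.
Ancestors of c6: {c13, c3, c6}.
c13 is among them, so fast-forward is possible.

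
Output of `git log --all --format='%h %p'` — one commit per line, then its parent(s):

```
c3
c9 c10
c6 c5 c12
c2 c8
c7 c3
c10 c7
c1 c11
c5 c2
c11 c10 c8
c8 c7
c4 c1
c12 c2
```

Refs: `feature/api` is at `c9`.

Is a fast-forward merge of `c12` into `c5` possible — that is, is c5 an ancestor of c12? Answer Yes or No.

A fast-forward from c5 to c12 is possible iff c5 is an ancestor of c12.
Ancestors of c12: {c12, c2, c3, c7, c8}.
c5 is not among them, so fast-forward is not possible.

No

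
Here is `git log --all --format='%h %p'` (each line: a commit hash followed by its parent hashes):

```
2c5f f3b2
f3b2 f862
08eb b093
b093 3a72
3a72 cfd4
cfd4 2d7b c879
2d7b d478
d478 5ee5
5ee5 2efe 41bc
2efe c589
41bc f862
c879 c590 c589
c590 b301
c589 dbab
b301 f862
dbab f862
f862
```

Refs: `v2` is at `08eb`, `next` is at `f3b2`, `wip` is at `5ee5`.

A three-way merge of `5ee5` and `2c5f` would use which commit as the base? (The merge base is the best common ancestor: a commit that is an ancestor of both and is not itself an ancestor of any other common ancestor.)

f862

Ancestors of 5ee5: {2efe, 41bc, 5ee5, c589, dbab, f862}.
Ancestors of 2c5f: {2c5f, f3b2, f862}.
Common ancestors: {f862}.
The only common ancestor is f862, so it is the merge base.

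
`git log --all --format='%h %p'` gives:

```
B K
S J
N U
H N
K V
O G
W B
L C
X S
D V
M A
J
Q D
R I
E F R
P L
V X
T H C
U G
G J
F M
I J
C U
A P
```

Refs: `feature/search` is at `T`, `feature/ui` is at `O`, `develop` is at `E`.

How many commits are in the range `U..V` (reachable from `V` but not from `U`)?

Reachable from V: {J, S, V, X}.
Reachable from U: {G, J, U}.
In V's history but not U's: {S, V, X} — 3 commits.

3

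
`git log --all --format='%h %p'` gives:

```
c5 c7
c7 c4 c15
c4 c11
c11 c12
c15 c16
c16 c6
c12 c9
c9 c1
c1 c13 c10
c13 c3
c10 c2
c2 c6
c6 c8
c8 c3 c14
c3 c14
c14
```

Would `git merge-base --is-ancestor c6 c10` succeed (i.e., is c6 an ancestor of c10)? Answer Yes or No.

Yes

Ancestors of c10 (commits reachable by following parents): {c10, c14, c2, c3, c6, c8}.
c6 is in that set, so it is an ancestor of c10.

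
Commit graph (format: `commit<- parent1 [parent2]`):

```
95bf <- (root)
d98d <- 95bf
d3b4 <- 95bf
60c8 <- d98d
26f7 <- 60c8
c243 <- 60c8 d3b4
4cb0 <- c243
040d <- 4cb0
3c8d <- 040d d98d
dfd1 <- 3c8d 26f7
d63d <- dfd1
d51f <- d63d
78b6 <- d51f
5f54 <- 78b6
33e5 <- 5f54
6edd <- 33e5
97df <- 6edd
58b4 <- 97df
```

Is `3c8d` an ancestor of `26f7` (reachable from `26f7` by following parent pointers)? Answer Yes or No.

No

Ancestors of 26f7: {26f7, 60c8, 95bf, d98d}.
3c8d is not in that set, so it is not an ancestor of 26f7.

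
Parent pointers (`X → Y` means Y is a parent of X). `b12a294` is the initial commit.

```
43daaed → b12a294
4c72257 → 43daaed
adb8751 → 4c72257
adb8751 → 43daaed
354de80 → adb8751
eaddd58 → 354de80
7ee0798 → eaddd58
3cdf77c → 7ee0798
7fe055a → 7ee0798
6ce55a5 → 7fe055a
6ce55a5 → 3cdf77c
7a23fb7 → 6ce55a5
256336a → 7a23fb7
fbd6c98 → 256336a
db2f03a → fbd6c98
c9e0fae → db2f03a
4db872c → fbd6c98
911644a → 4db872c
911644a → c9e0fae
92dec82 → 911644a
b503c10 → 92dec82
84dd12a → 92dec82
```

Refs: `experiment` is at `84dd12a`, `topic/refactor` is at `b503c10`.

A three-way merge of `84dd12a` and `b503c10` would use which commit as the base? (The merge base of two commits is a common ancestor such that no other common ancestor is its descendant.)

92dec82

Ancestors of 84dd12a: {256336a, 354de80, 3cdf77c, 43daaed, 4c72257, 4db872c, 6ce55a5, 7a23fb7, 7ee0798, 7fe055a, 84dd12a, 911644a, 92dec82, adb8751, b12a294, c9e0fae, db2f03a, eaddd58, fbd6c98}.
Ancestors of b503c10: {256336a, 354de80, 3cdf77c, 43daaed, 4c72257, 4db872c, 6ce55a5, 7a23fb7, 7ee0798, 7fe055a, 911644a, 92dec82, adb8751, b12a294, b503c10, c9e0fae, db2f03a, eaddd58, fbd6c98}.
Common ancestors: {256336a, 354de80, 3cdf77c, 43daaed, 4c72257, 4db872c, 6ce55a5, 7a23fb7, 7ee0798, 7fe055a, 911644a, 92dec82, adb8751, b12a294, c9e0fae, db2f03a, eaddd58, fbd6c98}.
Among these, 92dec82 is not an ancestor of any other common ancestor — it is the merge base.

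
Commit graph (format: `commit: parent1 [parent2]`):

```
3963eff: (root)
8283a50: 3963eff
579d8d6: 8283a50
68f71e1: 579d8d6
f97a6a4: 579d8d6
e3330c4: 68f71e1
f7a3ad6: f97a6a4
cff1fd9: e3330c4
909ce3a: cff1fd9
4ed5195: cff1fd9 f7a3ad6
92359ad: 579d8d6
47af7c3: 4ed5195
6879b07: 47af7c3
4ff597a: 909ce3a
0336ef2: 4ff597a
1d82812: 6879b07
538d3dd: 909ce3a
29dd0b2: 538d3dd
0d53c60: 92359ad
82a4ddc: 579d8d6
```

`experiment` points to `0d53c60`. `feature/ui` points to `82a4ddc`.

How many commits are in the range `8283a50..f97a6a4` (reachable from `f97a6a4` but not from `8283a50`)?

Reachable from f97a6a4: {3963eff, 579d8d6, 8283a50, f97a6a4}.
Reachable from 8283a50: {3963eff, 8283a50}.
In f97a6a4's history but not 8283a50's: {579d8d6, f97a6a4} — 2 commits.

2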